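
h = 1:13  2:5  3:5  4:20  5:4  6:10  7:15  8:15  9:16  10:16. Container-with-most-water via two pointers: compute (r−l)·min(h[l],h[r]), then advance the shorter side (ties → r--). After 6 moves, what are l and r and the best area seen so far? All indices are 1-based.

[1,10] min(13,16)*9=117 best=117 * → l++
[2,10] min(5,16)*8=40 best=117 → l++
[3,10] min(5,16)*7=35 best=117 → l++
[4,10] min(20,16)*6=96 best=117 → r--
[4,9] min(20,16)*5=80 best=117 → r--
[4,8] min(20,15)*4=60 best=117 → r--

l=4, r=7, best area=117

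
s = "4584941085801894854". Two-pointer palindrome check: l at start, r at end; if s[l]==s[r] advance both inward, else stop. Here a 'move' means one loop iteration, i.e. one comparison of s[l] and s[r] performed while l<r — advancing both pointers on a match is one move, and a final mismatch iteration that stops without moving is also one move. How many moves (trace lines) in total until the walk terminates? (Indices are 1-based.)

[1,19] '4'=='4' → l++,r--
[2,18] '5'=='5' → l++,r--
[3,17] '8'=='8' → l++,r--
[4,16] '4'=='4' → l++,r--
[5,15] '9'=='9' → l++,r--
[6,14] '4'!='8' → stop

6 moves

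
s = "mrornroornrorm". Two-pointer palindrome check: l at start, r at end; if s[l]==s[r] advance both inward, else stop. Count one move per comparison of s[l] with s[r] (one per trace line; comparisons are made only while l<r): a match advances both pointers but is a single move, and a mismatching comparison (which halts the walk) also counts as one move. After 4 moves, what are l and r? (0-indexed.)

l=0 r=13: 'm'=='m', l++,r--
l=1 r=12: 'r'=='r', l++,r--
l=2 r=11: 'o'=='o', l++,r--
l=3 r=10: 'r'=='r', l++,r--

l=4, r=9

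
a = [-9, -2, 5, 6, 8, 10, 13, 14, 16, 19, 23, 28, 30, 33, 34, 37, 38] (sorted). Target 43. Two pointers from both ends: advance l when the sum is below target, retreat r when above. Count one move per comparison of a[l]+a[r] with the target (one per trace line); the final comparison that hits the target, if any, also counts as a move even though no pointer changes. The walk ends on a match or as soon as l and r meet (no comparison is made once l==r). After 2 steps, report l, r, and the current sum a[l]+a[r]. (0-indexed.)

l=0 r=16: -9+38=29 <43, l++
l=1 r=16: -2+38=36 <43, l++

l=2, r=16, sum=43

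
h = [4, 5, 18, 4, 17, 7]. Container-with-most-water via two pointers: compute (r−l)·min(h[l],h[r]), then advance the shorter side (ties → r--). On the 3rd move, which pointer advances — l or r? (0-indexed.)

l=0 r=5: min(4,7)*5=20 best=20 *, l++
l=1 r=5: min(5,7)*4=20 best=20, l++
l=2 r=5: min(18,7)*3=21 best=21 *, r--

r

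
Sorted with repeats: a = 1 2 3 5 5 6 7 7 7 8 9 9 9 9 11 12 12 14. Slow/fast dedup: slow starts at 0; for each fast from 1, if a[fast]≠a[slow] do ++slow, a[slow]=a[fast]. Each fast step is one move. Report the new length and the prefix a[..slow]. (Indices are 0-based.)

length 11; prefix = [1, 2, 3, 5, 6, 7, 8, 9, 11, 12, 14]

slow=0 fast=1: a[fast]=2≠a[slow]=1 write a[1]=2, slow++,fast++
slow=1 fast=2: a[fast]=3≠a[slow]=2 write a[2]=3, slow++,fast++
slow=2 fast=3: a[fast]=5≠a[slow]=3 write a[3]=5, slow++,fast++
slow=3 fast=4: a[fast]=5=a[slow] dup, fast++
slow=3 fast=5: a[fast]=6≠a[slow]=5 write a[4]=6, slow++,fast++
slow=4 fast=6: a[fast]=7≠a[slow]=6 write a[5]=7, slow++,fast++
slow=5 fast=7: a[fast]=7=a[slow] dup, fast++
slow=5 fast=8: a[fast]=7=a[slow] dup, fast++
slow=5 fast=9: a[fast]=8≠a[slow]=7 write a[6]=8, slow++,fast++
slow=6 fast=10: a[fast]=9≠a[slow]=8 write a[7]=9, slow++,fast++
slow=7 fast=11: a[fast]=9=a[slow] dup, fast++
slow=7 fast=12: a[fast]=9=a[slow] dup, fast++
slow=7 fast=13: a[fast]=9=a[slow] dup, fast++
slow=7 fast=14: a[fast]=11≠a[slow]=9 write a[8]=11, slow++,fast++
slow=8 fast=15: a[fast]=12≠a[slow]=11 write a[9]=12, slow++,fast++
slow=9 fast=16: a[fast]=12=a[slow] dup, fast++
slow=9 fast=17: a[fast]=14≠a[slow]=12 write a[10]=14, slow++,fast++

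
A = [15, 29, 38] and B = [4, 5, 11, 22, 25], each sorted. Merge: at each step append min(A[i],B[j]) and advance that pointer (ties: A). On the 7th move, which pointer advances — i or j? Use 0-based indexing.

i=0 j=0: A[i]=15>B[j]=4 take 4, j++
i=0 j=1: A[i]=15>B[j]=5 take 5, j++
i=0 j=2: A[i]=15>B[j]=11 take 11, j++
i=0 j=3: A[i]=15<=B[j]=22 take 15, i++
i=1 j=3: A[i]=29>B[j]=22 take 22, j++
i=1 j=4: A[i]=29>B[j]=25 take 25, j++
i=1 j=5: B done, take A[i]=29, i++

i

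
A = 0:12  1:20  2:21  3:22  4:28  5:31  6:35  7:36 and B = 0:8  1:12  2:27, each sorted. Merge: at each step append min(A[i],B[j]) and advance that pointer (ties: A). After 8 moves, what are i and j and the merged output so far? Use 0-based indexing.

i=0 j=0: A[i]=12>B[j]=8 take 8, j++
i=0 j=1: A[i]=12<=B[j]=12 take 12, i++
i=1 j=1: A[i]=20>B[j]=12 take 12, j++
i=1 j=2: A[i]=20<=B[j]=27 take 20, i++
i=2 j=2: A[i]=21<=B[j]=27 take 21, i++
i=3 j=2: A[i]=22<=B[j]=27 take 22, i++
i=4 j=2: A[i]=28>B[j]=27 take 27, j++
i=4 j=3: B done, take A[i]=28, i++

i=5, j=3, merged so far=[8, 12, 12, 20, 21, 22, 27, 28]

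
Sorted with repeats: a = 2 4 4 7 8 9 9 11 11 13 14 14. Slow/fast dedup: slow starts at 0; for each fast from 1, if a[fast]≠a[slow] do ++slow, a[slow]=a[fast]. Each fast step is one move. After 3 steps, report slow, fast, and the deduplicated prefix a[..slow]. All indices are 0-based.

slow=0 fast=1: a[fast]=4≠a[slow]=2 write a[1]=4, slow++,fast++
slow=1 fast=2: a[fast]=4=a[slow] dup, fast++
slow=1 fast=3: a[fast]=7≠a[slow]=4 write a[2]=7, slow++,fast++

slow=2, fast=4, prefix=[2, 4, 7]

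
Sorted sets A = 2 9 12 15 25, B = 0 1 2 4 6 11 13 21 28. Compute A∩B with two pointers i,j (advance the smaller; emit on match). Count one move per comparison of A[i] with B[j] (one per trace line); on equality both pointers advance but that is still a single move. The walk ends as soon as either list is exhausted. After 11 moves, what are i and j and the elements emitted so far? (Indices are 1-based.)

i=1 j=1: 2>0, j++
i=1 j=2: 2>1, j++
i=1 j=3: 2==2 emit, i++,j++
i=2 j=4: 9>4, j++
i=2 j=5: 9>6, j++
i=2 j=6: 9<11, i++
i=3 j=6: 12>11, j++
i=3 j=7: 12<13, i++
i=4 j=7: 15>13, j++
i=4 j=8: 15<21, i++
i=5 j=8: 25>21, j++

i=5, j=9, emitted=[2]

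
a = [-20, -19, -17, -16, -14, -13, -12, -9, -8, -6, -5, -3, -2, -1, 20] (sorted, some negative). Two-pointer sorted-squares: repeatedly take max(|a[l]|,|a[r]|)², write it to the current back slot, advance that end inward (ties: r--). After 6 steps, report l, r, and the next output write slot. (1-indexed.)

l=1 r=15: |-20|<=|20| out[15]=400, r--
l=1 r=14: |-20|>|-1| out[14]=400, l++
l=2 r=14: |-19|>|-1| out[13]=361, l++
l=3 r=14: |-17|>|-1| out[12]=289, l++
l=4 r=14: |-16|>|-1| out[11]=256, l++
l=5 r=14: |-14|>|-1| out[10]=196, l++

l=6, r=14, next write slot=9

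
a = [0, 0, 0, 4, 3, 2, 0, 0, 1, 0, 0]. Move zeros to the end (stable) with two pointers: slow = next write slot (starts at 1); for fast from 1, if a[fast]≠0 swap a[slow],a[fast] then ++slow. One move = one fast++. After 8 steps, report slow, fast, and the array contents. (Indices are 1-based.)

(s=1,f=1) a[fast]=0 → fast++
(s=1,f=2) a[fast]=0 → fast++
(s=1,f=3) a[fast]=0 → fast++
(s=1,f=4) a[fast]=4≠0 swap→a[1]=4 → slow++,fast++
(s=2,f=5) a[fast]=3≠0 swap→a[2]=3 → slow++,fast++
(s=3,f=6) a[fast]=2≠0 swap→a[3]=2 → slow++,fast++
(s=4,f=7) a[fast]=0 → fast++
(s=4,f=8) a[fast]=0 → fast++

slow=4, fast=9, a=[4, 3, 2, 0, 0, 0, 0, 0, 1, 0, 0]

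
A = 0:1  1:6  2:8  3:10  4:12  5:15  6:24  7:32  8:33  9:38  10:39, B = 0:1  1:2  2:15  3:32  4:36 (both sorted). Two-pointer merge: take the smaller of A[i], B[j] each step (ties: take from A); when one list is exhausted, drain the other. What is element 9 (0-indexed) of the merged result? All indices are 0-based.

[i=0,j=0] A[i]=1<=B[j]=1 take 1 → i++
[i=1,j=0] A[i]=6>B[j]=1 take 1 → j++
[i=1,j=1] A[i]=6>B[j]=2 take 2 → j++
[i=1,j=2] A[i]=6<=B[j]=15 take 6 → i++
[i=2,j=2] A[i]=8<=B[j]=15 take 8 → i++
[i=3,j=2] A[i]=10<=B[j]=15 take 10 → i++
[i=4,j=2] A[i]=12<=B[j]=15 take 12 → i++
[i=5,j=2] A[i]=15<=B[j]=15 take 15 → i++
[i=6,j=2] A[i]=24>B[j]=15 take 15 → j++
[i=6,j=3] A[i]=24<=B[j]=32 take 24 → i++
[i=7,j=3] A[i]=32<=B[j]=32 take 32 → i++
[i=8,j=3] A[i]=33>B[j]=32 take 32 → j++
[i=8,j=4] A[i]=33<=B[j]=36 take 33 → i++
[i=9,j=4] A[i]=38>B[j]=36 take 36 → j++
[i=9,j=5] B done, take A[i]=38 → i++
[i=10,j=5] B done, take A[i]=39 → i++

merged[9] = 24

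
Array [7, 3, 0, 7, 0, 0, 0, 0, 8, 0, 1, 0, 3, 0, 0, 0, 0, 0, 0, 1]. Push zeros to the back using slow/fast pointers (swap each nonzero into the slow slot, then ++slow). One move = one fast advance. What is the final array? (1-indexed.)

slow=1 fast=1: a[fast]=7≠0 swap→a[1]=7, slow++,fast++
slow=2 fast=2: a[fast]=3≠0 swap→a[2]=3, slow++,fast++
slow=3 fast=3: a[fast]=0, fast++
slow=3 fast=4: a[fast]=7≠0 swap→a[3]=7, slow++,fast++
slow=4 fast=5: a[fast]=0, fast++
slow=4 fast=6: a[fast]=0, fast++
slow=4 fast=7: a[fast]=0, fast++
slow=4 fast=8: a[fast]=0, fast++
slow=4 fast=9: a[fast]=8≠0 swap→a[4]=8, slow++,fast++
slow=5 fast=10: a[fast]=0, fast++
slow=5 fast=11: a[fast]=1≠0 swap→a[5]=1, slow++,fast++
slow=6 fast=12: a[fast]=0, fast++
slow=6 fast=13: a[fast]=3≠0 swap→a[6]=3, slow++,fast++
slow=7 fast=14: a[fast]=0, fast++
slow=7 fast=15: a[fast]=0, fast++
slow=7 fast=16: a[fast]=0, fast++
slow=7 fast=17: a[fast]=0, fast++
slow=7 fast=18: a[fast]=0, fast++
slow=7 fast=19: a[fast]=0, fast++
slow=7 fast=20: a[fast]=1≠0 swap→a[7]=1, slow++,fast++

[7, 3, 7, 8, 1, 3, 1, 0, 0, 0, 0, 0, 0, 0, 0, 0, 0, 0, 0, 0]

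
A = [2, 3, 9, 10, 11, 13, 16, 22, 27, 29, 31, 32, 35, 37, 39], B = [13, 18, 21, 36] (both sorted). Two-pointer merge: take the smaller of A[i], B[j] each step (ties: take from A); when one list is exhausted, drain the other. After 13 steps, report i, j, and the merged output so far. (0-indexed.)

i=10, j=3, merged so far=[2, 3, 9, 10, 11, 13, 13, 16, 18, 21, 22, 27, 29]

[i=0,j=0] A[i]=2<=B[j]=13 take 2 → i++
[i=1,j=0] A[i]=3<=B[j]=13 take 3 → i++
[i=2,j=0] A[i]=9<=B[j]=13 take 9 → i++
[i=3,j=0] A[i]=10<=B[j]=13 take 10 → i++
[i=4,j=0] A[i]=11<=B[j]=13 take 11 → i++
[i=5,j=0] A[i]=13<=B[j]=13 take 13 → i++
[i=6,j=0] A[i]=16>B[j]=13 take 13 → j++
[i=6,j=1] A[i]=16<=B[j]=18 take 16 → i++
[i=7,j=1] A[i]=22>B[j]=18 take 18 → j++
[i=7,j=2] A[i]=22>B[j]=21 take 21 → j++
[i=7,j=3] A[i]=22<=B[j]=36 take 22 → i++
[i=8,j=3] A[i]=27<=B[j]=36 take 27 → i++
[i=9,j=3] A[i]=29<=B[j]=36 take 29 → i++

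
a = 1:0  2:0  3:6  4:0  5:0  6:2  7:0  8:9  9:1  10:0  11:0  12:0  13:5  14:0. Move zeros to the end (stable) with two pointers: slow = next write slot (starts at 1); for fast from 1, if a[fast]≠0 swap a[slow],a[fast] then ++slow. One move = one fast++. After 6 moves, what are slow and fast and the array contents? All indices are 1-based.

slow=3, fast=7, a=[6, 2, 0, 0, 0, 0, 0, 9, 1, 0, 0, 0, 5, 0]

(s=1,f=1) a[fast]=0 → fast++
(s=1,f=2) a[fast]=0 → fast++
(s=1,f=3) a[fast]=6≠0 swap→a[1]=6 → slow++,fast++
(s=2,f=4) a[fast]=0 → fast++
(s=2,f=5) a[fast]=0 → fast++
(s=2,f=6) a[fast]=2≠0 swap→a[2]=2 → slow++,fast++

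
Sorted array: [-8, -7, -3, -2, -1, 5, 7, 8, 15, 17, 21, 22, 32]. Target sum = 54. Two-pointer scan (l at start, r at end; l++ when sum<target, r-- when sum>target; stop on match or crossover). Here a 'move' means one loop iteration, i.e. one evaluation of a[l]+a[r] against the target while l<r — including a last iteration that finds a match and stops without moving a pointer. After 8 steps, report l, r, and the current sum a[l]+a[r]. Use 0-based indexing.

[0,12] -8+32=24 <54 → l++
[1,12] -7+32=25 <54 → l++
[2,12] -3+32=29 <54 → l++
[3,12] -2+32=30 <54 → l++
[4,12] -1+32=31 <54 → l++
[5,12] 5+32=37 <54 → l++
[6,12] 7+32=39 <54 → l++
[7,12] 8+32=40 <54 → l++

l=8, r=12, sum=47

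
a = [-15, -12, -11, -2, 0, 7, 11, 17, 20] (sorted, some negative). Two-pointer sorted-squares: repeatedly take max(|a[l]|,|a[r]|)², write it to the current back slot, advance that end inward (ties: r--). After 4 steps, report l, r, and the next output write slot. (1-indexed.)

[1,9] |-15|<=|20| out[9]=400 → r--
[1,8] |-15|<=|17| out[8]=289 → r--
[1,7] |-15|>|11| out[7]=225 → l++
[2,7] |-12|>|11| out[6]=144 → l++

l=3, r=7, next write slot=5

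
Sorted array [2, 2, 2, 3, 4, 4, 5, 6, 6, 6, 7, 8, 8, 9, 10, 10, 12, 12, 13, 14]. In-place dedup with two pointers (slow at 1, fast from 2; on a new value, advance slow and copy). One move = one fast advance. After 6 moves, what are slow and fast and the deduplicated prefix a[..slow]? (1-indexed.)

slow=1 fast=2: a[fast]=2=a[slow] dup, fast++
slow=1 fast=3: a[fast]=2=a[slow] dup, fast++
slow=1 fast=4: a[fast]=3≠a[slow]=2 write a[2]=3, slow++,fast++
slow=2 fast=5: a[fast]=4≠a[slow]=3 write a[3]=4, slow++,fast++
slow=3 fast=6: a[fast]=4=a[slow] dup, fast++
slow=3 fast=7: a[fast]=5≠a[slow]=4 write a[4]=5, slow++,fast++

slow=4, fast=8, prefix=[2, 3, 4, 5]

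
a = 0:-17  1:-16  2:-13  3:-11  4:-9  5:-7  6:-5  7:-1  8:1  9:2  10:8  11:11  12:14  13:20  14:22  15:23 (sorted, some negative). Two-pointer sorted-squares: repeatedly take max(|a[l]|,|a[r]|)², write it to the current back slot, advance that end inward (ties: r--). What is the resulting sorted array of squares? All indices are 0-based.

[1, 1, 4, 25, 49, 64, 81, 121, 121, 169, 196, 256, 289, 400, 484, 529]

[0,15] |-17|<=|23| out[15]=529 → r--
[0,14] |-17|<=|22| out[14]=484 → r--
[0,13] |-17|<=|20| out[13]=400 → r--
[0,12] |-17|>|14| out[12]=289 → l++
[1,12] |-16|>|14| out[11]=256 → l++
[2,12] |-13|<=|14| out[10]=196 → r--
[2,11] |-13|>|11| out[9]=169 → l++
[3,11] |-11|<=|11| out[8]=121 → r--
[3,10] |-11|>|8| out[7]=121 → l++
[4,10] |-9|>|8| out[6]=81 → l++
[5,10] |-7|<=|8| out[5]=64 → r--
[5,9] |-7|>|2| out[4]=49 → l++
[6,9] |-5|>|2| out[3]=25 → l++
[7,9] |-1|<=|2| out[2]=4 → r--
[7,8] |-1|<=|1| out[1]=1 → r--
[7,7] |-1|<=|-1| out[0]=1 → r--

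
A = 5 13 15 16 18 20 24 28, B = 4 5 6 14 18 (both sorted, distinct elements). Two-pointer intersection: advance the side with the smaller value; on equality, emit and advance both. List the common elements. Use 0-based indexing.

intersection = [5, 18]

i=0 j=0: 5>4, j++
i=0 j=1: 5==5 emit, i++,j++
i=1 j=2: 13>6, j++
i=1 j=3: 13<14, i++
i=2 j=3: 15>14, j++
i=2 j=4: 15<18, i++
i=3 j=4: 16<18, i++
i=4 j=4: 18==18 emit, i++,j++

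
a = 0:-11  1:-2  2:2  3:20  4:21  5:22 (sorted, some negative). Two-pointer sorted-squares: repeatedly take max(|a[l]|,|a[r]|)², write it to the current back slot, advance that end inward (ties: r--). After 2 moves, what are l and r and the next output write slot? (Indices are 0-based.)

[0,5] |-11|<=|22| out[5]=484 → r--
[0,4] |-11|<=|21| out[4]=441 → r--

l=0, r=3, next write slot=3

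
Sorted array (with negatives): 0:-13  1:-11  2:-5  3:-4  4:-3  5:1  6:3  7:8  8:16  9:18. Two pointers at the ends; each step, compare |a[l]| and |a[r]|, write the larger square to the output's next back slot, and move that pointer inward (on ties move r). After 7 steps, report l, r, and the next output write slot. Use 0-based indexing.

[0,9] |-13|<=|18| out[9]=324 → r--
[0,8] |-13|<=|16| out[8]=256 → r--
[0,7] |-13|>|8| out[7]=169 → l++
[1,7] |-11|>|8| out[6]=121 → l++
[2,7] |-5|<=|8| out[5]=64 → r--
[2,6] |-5|>|3| out[4]=25 → l++
[3,6] |-4|>|3| out[3]=16 → l++

l=4, r=6, next write slot=2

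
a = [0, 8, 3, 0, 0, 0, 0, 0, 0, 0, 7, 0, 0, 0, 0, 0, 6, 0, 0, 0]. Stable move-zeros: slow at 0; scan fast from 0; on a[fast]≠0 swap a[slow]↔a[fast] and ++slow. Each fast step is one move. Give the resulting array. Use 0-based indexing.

[8, 3, 7, 6, 0, 0, 0, 0, 0, 0, 0, 0, 0, 0, 0, 0, 0, 0, 0, 0]

slow=0 fast=0: a[fast]=0, fast++
slow=0 fast=1: a[fast]=8≠0 swap→a[0]=8, slow++,fast++
slow=1 fast=2: a[fast]=3≠0 swap→a[1]=3, slow++,fast++
slow=2 fast=3: a[fast]=0, fast++
slow=2 fast=4: a[fast]=0, fast++
slow=2 fast=5: a[fast]=0, fast++
slow=2 fast=6: a[fast]=0, fast++
slow=2 fast=7: a[fast]=0, fast++
slow=2 fast=8: a[fast]=0, fast++
slow=2 fast=9: a[fast]=0, fast++
slow=2 fast=10: a[fast]=7≠0 swap→a[2]=7, slow++,fast++
slow=3 fast=11: a[fast]=0, fast++
slow=3 fast=12: a[fast]=0, fast++
slow=3 fast=13: a[fast]=0, fast++
slow=3 fast=14: a[fast]=0, fast++
slow=3 fast=15: a[fast]=0, fast++
slow=3 fast=16: a[fast]=6≠0 swap→a[3]=6, slow++,fast++
slow=4 fast=17: a[fast]=0, fast++
slow=4 fast=18: a[fast]=0, fast++
slow=4 fast=19: a[fast]=0, fast++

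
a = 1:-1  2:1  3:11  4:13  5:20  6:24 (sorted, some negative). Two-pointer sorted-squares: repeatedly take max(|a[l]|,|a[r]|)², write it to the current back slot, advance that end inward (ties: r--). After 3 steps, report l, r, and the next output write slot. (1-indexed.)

l=1, r=3, next write slot=3

[1,6] |-1|<=|24| out[6]=576 → r--
[1,5] |-1|<=|20| out[5]=400 → r--
[1,4] |-1|<=|13| out[4]=169 → r--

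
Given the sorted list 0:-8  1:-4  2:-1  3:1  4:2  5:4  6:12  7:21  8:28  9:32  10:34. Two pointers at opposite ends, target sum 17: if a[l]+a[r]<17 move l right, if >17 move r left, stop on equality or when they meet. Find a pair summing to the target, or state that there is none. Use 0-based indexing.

l=0 r=10: -8+34=26 >17, r--
l=0 r=9: -8+32=24 >17, r--
l=0 r=8: -8+28=20 >17, r--
l=0 r=7: -8+21=13 <17, l++
l=1 r=7: -4+21=17, found

(-4, 21)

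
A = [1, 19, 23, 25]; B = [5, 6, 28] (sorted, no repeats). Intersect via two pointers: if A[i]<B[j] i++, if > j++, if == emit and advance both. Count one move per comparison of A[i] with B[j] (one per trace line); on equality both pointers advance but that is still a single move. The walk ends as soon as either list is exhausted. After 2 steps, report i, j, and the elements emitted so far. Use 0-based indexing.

i=1, j=1, emitted=[]

[i=0,j=0] 1<5 → i++
[i=1,j=0] 19>5 → j++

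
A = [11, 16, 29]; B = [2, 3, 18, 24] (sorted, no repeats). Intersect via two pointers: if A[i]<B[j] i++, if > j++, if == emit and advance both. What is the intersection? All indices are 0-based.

intersection = []

i=0 j=0: 11>2, j++
i=0 j=1: 11>3, j++
i=0 j=2: 11<18, i++
i=1 j=2: 16<18, i++
i=2 j=2: 29>18, j++
i=2 j=3: 29>24, j++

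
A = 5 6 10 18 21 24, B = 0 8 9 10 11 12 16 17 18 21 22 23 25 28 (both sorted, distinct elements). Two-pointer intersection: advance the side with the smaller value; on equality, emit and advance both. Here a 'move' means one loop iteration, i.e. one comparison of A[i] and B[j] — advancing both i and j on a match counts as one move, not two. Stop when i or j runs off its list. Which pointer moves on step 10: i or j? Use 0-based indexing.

j

[i=0,j=0] 5>0 → j++
[i=0,j=1] 5<8 → i++
[i=1,j=1] 6<8 → i++
[i=2,j=1] 10>8 → j++
[i=2,j=2] 10>9 → j++
[i=2,j=3] 10==10 emit → i++,j++
[i=3,j=4] 18>11 → j++
[i=3,j=5] 18>12 → j++
[i=3,j=6] 18>16 → j++
[i=3,j=7] 18>17 → j++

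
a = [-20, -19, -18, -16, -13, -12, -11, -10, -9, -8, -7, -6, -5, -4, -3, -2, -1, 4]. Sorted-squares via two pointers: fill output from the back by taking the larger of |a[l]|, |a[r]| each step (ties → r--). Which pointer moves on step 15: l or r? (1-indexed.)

[1,18] |-20|>|4| out[18]=400 → l++
[2,18] |-19|>|4| out[17]=361 → l++
[3,18] |-18|>|4| out[16]=324 → l++
[4,18] |-16|>|4| out[15]=256 → l++
[5,18] |-13|>|4| out[14]=169 → l++
[6,18] |-12|>|4| out[13]=144 → l++
[7,18] |-11|>|4| out[12]=121 → l++
[8,18] |-10|>|4| out[11]=100 → l++
[9,18] |-9|>|4| out[10]=81 → l++
[10,18] |-8|>|4| out[9]=64 → l++
[11,18] |-7|>|4| out[8]=49 → l++
[12,18] |-6|>|4| out[7]=36 → l++
[13,18] |-5|>|4| out[6]=25 → l++
[14,18] |-4|<=|4| out[5]=16 → r--
[14,17] |-4|>|-1| out[4]=16 → l++

l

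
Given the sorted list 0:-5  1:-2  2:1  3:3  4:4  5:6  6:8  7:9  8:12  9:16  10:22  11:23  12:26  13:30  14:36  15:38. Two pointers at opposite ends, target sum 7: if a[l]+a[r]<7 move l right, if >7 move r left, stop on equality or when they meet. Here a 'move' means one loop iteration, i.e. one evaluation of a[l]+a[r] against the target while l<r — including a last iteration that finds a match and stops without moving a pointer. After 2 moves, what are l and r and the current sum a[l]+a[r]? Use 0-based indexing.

l=0 r=15: -5+38=33 >7, r--
l=0 r=14: -5+36=31 >7, r--

l=0, r=13, sum=25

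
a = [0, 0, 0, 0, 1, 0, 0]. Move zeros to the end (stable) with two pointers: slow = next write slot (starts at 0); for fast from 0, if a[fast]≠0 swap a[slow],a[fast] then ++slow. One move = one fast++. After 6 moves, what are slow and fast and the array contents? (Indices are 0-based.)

slow=1, fast=6, a=[1, 0, 0, 0, 0, 0, 0]

slow=0 fast=0: a[fast]=0, fast++
slow=0 fast=1: a[fast]=0, fast++
slow=0 fast=2: a[fast]=0, fast++
slow=0 fast=3: a[fast]=0, fast++
slow=0 fast=4: a[fast]=1≠0 swap→a[0]=1, slow++,fast++
slow=1 fast=5: a[fast]=0, fast++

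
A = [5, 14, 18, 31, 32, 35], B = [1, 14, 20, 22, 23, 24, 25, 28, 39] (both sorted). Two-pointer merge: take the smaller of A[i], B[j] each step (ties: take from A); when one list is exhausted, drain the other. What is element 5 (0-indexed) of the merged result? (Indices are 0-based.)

[i=0,j=0] A[i]=5>B[j]=1 take 1 → j++
[i=0,j=1] A[i]=5<=B[j]=14 take 5 → i++
[i=1,j=1] A[i]=14<=B[j]=14 take 14 → i++
[i=2,j=1] A[i]=18>B[j]=14 take 14 → j++
[i=2,j=2] A[i]=18<=B[j]=20 take 18 → i++
[i=3,j=2] A[i]=31>B[j]=20 take 20 → j++
[i=3,j=3] A[i]=31>B[j]=22 take 22 → j++
[i=3,j=4] A[i]=31>B[j]=23 take 23 → j++
[i=3,j=5] A[i]=31>B[j]=24 take 24 → j++
[i=3,j=6] A[i]=31>B[j]=25 take 25 → j++
[i=3,j=7] A[i]=31>B[j]=28 take 28 → j++
[i=3,j=8] A[i]=31<=B[j]=39 take 31 → i++
[i=4,j=8] A[i]=32<=B[j]=39 take 32 → i++
[i=5,j=8] A[i]=35<=B[j]=39 take 35 → i++
[i=6,j=8] A done, take B[j]=39 → j++

merged[5] = 20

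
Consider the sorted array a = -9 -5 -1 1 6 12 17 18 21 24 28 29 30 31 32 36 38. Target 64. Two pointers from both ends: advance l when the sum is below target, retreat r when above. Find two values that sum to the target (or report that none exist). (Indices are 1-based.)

(28, 36)

[1,17] -9+38=29 <64 → l++
[2,17] -5+38=33 <64 → l++
[3,17] -1+38=37 <64 → l++
[4,17] 1+38=39 <64 → l++
[5,17] 6+38=44 <64 → l++
[6,17] 12+38=50 <64 → l++
[7,17] 17+38=55 <64 → l++
[8,17] 18+38=56 <64 → l++
[9,17] 21+38=59 <64 → l++
[10,17] 24+38=62 <64 → l++
[11,17] 28+38=66 >64 → r--
[11,16] 28+36=64 → found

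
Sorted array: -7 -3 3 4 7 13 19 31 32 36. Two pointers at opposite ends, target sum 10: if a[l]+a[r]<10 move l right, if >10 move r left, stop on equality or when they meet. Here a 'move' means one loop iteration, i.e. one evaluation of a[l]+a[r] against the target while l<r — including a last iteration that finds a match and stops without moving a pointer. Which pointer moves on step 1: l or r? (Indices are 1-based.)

r

[1,10] -7+36=29 >10 → r--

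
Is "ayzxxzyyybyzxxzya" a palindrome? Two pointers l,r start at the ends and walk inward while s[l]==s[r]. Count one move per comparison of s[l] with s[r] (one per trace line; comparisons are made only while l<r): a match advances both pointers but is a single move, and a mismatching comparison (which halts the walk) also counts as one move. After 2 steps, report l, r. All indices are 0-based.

l=0 r=16: 'a'=='a', l++,r--
l=1 r=15: 'y'=='y', l++,r--

l=2, r=14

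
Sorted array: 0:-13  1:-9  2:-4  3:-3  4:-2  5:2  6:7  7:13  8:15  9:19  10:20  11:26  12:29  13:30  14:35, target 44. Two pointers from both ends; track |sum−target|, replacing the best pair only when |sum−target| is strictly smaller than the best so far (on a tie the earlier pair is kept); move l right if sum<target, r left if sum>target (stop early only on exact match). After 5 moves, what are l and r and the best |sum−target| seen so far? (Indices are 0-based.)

[0,14] -13+35=22 d=22 * → l++
[1,14] -9+35=26 d=18 * → l++
[2,14] -4+35=31 d=13 * → l++
[3,14] -3+35=32 d=12 * → l++
[4,14] -2+35=33 d=11 * → l++

l=5, r=14, best |Δ|=11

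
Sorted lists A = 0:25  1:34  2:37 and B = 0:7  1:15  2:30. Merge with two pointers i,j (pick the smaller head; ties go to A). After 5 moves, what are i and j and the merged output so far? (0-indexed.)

i=2, j=3, merged so far=[7, 15, 25, 30, 34]

[i=0,j=0] A[i]=25>B[j]=7 take 7 → j++
[i=0,j=1] A[i]=25>B[j]=15 take 15 → j++
[i=0,j=2] A[i]=25<=B[j]=30 take 25 → i++
[i=1,j=2] A[i]=34>B[j]=30 take 30 → j++
[i=1,j=3] B done, take A[i]=34 → i++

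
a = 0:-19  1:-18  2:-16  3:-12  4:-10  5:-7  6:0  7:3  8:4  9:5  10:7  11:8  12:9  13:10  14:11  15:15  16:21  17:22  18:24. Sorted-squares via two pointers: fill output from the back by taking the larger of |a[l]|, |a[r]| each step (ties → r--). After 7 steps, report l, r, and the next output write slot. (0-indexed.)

[0,18] |-19|<=|24| out[18]=576 → r--
[0,17] |-19|<=|22| out[17]=484 → r--
[0,16] |-19|<=|21| out[16]=441 → r--
[0,15] |-19|>|15| out[15]=361 → l++
[1,15] |-18|>|15| out[14]=324 → l++
[2,15] |-16|>|15| out[13]=256 → l++
[3,15] |-12|<=|15| out[12]=225 → r--

l=3, r=14, next write slot=11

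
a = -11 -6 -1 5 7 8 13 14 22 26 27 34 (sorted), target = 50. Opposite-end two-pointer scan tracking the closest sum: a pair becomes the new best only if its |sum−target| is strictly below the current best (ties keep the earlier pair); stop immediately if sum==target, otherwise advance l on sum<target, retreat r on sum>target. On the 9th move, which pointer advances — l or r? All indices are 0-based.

l=0 r=11: -11+34=23 d=27 *, l++
l=1 r=11: -6+34=28 d=22 *, l++
l=2 r=11: -1+34=33 d=17 *, l++
l=3 r=11: 5+34=39 d=11 *, l++
l=4 r=11: 7+34=41 d=9 *, l++
l=5 r=11: 8+34=42 d=8 *, l++
l=6 r=11: 13+34=47 d=3 *, l++
l=7 r=11: 14+34=48 d=2 *, l++
l=8 r=11: 22+34=56 d=6, r--

r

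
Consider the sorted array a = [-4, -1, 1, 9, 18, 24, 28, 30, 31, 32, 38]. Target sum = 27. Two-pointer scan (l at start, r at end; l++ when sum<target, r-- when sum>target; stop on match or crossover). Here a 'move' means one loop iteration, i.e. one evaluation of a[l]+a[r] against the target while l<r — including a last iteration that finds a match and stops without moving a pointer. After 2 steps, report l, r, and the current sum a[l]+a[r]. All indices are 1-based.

l=1 r=11: -4+38=34 >27, r--
l=1 r=10: -4+32=28 >27, r--

l=1, r=9, sum=27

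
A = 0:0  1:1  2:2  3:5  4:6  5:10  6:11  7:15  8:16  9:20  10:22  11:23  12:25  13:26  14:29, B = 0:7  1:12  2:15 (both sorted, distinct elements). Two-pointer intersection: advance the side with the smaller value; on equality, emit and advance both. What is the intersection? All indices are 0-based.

intersection = [15]

i=0 j=0: 0<7, i++
i=1 j=0: 1<7, i++
i=2 j=0: 2<7, i++
i=3 j=0: 5<7, i++
i=4 j=0: 6<7, i++
i=5 j=0: 10>7, j++
i=5 j=1: 10<12, i++
i=6 j=1: 11<12, i++
i=7 j=1: 15>12, j++
i=7 j=2: 15==15 emit, i++,j++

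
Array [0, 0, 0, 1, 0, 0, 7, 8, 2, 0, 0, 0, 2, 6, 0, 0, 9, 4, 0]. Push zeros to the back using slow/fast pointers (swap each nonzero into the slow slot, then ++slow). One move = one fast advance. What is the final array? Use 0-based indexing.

[1, 7, 8, 2, 2, 6, 9, 4, 0, 0, 0, 0, 0, 0, 0, 0, 0, 0, 0]

(s=0,f=0) a[fast]=0 → fast++
(s=0,f=1) a[fast]=0 → fast++
(s=0,f=2) a[fast]=0 → fast++
(s=0,f=3) a[fast]=1≠0 swap→a[0]=1 → slow++,fast++
(s=1,f=4) a[fast]=0 → fast++
(s=1,f=5) a[fast]=0 → fast++
(s=1,f=6) a[fast]=7≠0 swap→a[1]=7 → slow++,fast++
(s=2,f=7) a[fast]=8≠0 swap→a[2]=8 → slow++,fast++
(s=3,f=8) a[fast]=2≠0 swap→a[3]=2 → slow++,fast++
(s=4,f=9) a[fast]=0 → fast++
(s=4,f=10) a[fast]=0 → fast++
(s=4,f=11) a[fast]=0 → fast++
(s=4,f=12) a[fast]=2≠0 swap→a[4]=2 → slow++,fast++
(s=5,f=13) a[fast]=6≠0 swap→a[5]=6 → slow++,fast++
(s=6,f=14) a[fast]=0 → fast++
(s=6,f=15) a[fast]=0 → fast++
(s=6,f=16) a[fast]=9≠0 swap→a[6]=9 → slow++,fast++
(s=7,f=17) a[fast]=4≠0 swap→a[7]=4 → slow++,fast++
(s=8,f=18) a[fast]=0 → fast++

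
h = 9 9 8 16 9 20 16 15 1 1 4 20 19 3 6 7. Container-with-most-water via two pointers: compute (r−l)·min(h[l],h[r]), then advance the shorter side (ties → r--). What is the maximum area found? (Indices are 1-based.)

max area = 144

[1,16] min(9,7)*15=105 best=105 * → r--
[1,15] min(9,6)*14=84 best=105 → r--
[1,14] min(9,3)*13=39 best=105 → r--
[1,13] min(9,19)*12=108 best=108 * → l++
[2,13] min(9,19)*11=99 best=108 → l++
[3,13] min(8,19)*10=80 best=108 → l++
[4,13] min(16,19)*9=144 best=144 * → l++
[5,13] min(9,19)*8=72 best=144 → l++
[6,13] min(20,19)*7=133 best=144 → r--
[6,12] min(20,20)*6=120 best=144 → r--
[6,11] min(20,4)*5=20 best=144 → r--
[6,10] min(20,1)*4=4 best=144 → r--
[6,9] min(20,1)*3=3 best=144 → r--
[6,8] min(20,15)*2=30 best=144 → r--
[6,7] min(20,16)*1=16 best=144 → r--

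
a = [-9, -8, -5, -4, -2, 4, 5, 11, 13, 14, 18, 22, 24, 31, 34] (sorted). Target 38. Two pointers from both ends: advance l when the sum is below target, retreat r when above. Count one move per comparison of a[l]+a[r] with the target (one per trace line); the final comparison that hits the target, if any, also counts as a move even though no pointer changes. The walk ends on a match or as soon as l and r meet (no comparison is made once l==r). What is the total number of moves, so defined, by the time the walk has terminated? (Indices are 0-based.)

6 moves

l=0 r=14: -9+34=25 <38, l++
l=1 r=14: -8+34=26 <38, l++
l=2 r=14: -5+34=29 <38, l++
l=3 r=14: -4+34=30 <38, l++
l=4 r=14: -2+34=32 <38, l++
l=5 r=14: 4+34=38, found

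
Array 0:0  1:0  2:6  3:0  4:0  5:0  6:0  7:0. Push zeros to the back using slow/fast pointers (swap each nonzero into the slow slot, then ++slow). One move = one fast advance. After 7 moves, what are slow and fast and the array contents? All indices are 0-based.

(s=0,f=0) a[fast]=0 → fast++
(s=0,f=1) a[fast]=0 → fast++
(s=0,f=2) a[fast]=6≠0 swap→a[0]=6 → slow++,fast++
(s=1,f=3) a[fast]=0 → fast++
(s=1,f=4) a[fast]=0 → fast++
(s=1,f=5) a[fast]=0 → fast++
(s=1,f=6) a[fast]=0 → fast++

slow=1, fast=7, a=[6, 0, 0, 0, 0, 0, 0, 0]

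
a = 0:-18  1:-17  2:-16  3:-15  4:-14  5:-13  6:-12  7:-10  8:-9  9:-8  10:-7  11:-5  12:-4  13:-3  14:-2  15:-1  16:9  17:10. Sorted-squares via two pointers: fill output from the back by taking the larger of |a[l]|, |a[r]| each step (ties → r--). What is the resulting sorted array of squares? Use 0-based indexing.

[1, 4, 9, 16, 25, 49, 64, 81, 81, 100, 100, 144, 169, 196, 225, 256, 289, 324]

[0,17] |-18|>|10| out[17]=324 → l++
[1,17] |-17|>|10| out[16]=289 → l++
[2,17] |-16|>|10| out[15]=256 → l++
[3,17] |-15|>|10| out[14]=225 → l++
[4,17] |-14|>|10| out[13]=196 → l++
[5,17] |-13|>|10| out[12]=169 → l++
[6,17] |-12|>|10| out[11]=144 → l++
[7,17] |-10|<=|10| out[10]=100 → r--
[7,16] |-10|>|9| out[9]=100 → l++
[8,16] |-9|<=|9| out[8]=81 → r--
[8,15] |-9|>|-1| out[7]=81 → l++
[9,15] |-8|>|-1| out[6]=64 → l++
[10,15] |-7|>|-1| out[5]=49 → l++
[11,15] |-5|>|-1| out[4]=25 → l++
[12,15] |-4|>|-1| out[3]=16 → l++
[13,15] |-3|>|-1| out[2]=9 → l++
[14,15] |-2|>|-1| out[1]=4 → l++
[15,15] |-1|<=|-1| out[0]=1 → r--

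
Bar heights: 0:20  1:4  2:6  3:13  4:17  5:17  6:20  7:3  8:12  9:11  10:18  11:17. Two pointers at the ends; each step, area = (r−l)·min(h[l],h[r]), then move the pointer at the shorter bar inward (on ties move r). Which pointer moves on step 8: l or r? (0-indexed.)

[0,11] min(20,17)*11=187 best=187 * → r--
[0,10] min(20,18)*10=180 best=187 → r--
[0,9] min(20,11)*9=99 best=187 → r--
[0,8] min(20,12)*8=96 best=187 → r--
[0,7] min(20,3)*7=21 best=187 → r--
[0,6] min(20,20)*6=120 best=187 → r--
[0,5] min(20,17)*5=85 best=187 → r--
[0,4] min(20,17)*4=68 best=187 → r--

r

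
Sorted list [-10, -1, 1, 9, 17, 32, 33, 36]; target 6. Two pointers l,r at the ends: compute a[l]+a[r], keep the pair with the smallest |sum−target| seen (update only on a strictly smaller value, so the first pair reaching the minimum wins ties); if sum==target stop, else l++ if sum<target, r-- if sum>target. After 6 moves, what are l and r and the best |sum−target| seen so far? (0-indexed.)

[0,7] -10+36=26 d=20 * → r--
[0,6] -10+33=23 d=17 * → r--
[0,5] -10+32=22 d=16 * → r--
[0,4] -10+17=7 d=1 * → r--
[0,3] -10+9=-1 d=7 → l++
[1,3] -1+9=8 d=2 → r--

l=1, r=2, best |Δ|=1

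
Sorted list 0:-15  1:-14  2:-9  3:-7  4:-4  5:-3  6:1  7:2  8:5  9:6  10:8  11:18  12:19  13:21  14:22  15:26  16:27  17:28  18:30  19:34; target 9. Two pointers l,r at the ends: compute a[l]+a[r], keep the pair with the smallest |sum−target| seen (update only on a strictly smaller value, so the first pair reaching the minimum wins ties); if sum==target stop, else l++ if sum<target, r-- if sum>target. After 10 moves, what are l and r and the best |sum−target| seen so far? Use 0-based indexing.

[0,19] -15+34=19 d=10 * → r--
[0,18] -15+30=15 d=6 * → r--
[0,17] -15+28=13 d=4 * → r--
[0,16] -15+27=12 d=3 * → r--
[0,15] -15+26=11 d=2 * → r--
[0,14] -15+22=7 d=2 → l++
[1,14] -14+22=8 d=1 * → l++
[2,14] -9+22=13 d=4 → r--
[2,13] -9+21=12 d=3 → r--
[2,12] -9+19=10 d=1 → r--

l=2, r=11, best |Δ|=1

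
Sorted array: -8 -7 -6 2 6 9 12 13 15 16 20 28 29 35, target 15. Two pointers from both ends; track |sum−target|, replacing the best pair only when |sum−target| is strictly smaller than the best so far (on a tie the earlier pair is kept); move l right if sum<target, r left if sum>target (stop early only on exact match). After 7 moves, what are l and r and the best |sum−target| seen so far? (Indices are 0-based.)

l=0 r=13: -8+35=27 d=12 *, r--
l=0 r=12: -8+29=21 d=6 *, r--
l=0 r=11: -8+28=20 d=5 *, r--
l=0 r=10: -8+20=12 d=3 *, l++
l=1 r=10: -7+20=13 d=2 *, l++
l=2 r=10: -6+20=14 d=1 *, l++
l=3 r=10: 2+20=22 d=7, r--

l=3, r=9, best |Δ|=1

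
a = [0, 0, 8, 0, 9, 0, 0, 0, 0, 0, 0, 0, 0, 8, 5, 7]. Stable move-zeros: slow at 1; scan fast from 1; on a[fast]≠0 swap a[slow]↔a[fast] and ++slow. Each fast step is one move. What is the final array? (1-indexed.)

slow=1 fast=1: a[fast]=0, fast++
slow=1 fast=2: a[fast]=0, fast++
slow=1 fast=3: a[fast]=8≠0 swap→a[1]=8, slow++,fast++
slow=2 fast=4: a[fast]=0, fast++
slow=2 fast=5: a[fast]=9≠0 swap→a[2]=9, slow++,fast++
slow=3 fast=6: a[fast]=0, fast++
slow=3 fast=7: a[fast]=0, fast++
slow=3 fast=8: a[fast]=0, fast++
slow=3 fast=9: a[fast]=0, fast++
slow=3 fast=10: a[fast]=0, fast++
slow=3 fast=11: a[fast]=0, fast++
slow=3 fast=12: a[fast]=0, fast++
slow=3 fast=13: a[fast]=0, fast++
slow=3 fast=14: a[fast]=8≠0 swap→a[3]=8, slow++,fast++
slow=4 fast=15: a[fast]=5≠0 swap→a[4]=5, slow++,fast++
slow=5 fast=16: a[fast]=7≠0 swap→a[5]=7, slow++,fast++

[8, 9, 8, 5, 7, 0, 0, 0, 0, 0, 0, 0, 0, 0, 0, 0]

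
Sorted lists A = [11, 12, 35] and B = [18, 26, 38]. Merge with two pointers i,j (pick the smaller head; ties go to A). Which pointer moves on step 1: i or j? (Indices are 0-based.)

[i=0,j=0] A[i]=11<=B[j]=18 take 11 → i++

i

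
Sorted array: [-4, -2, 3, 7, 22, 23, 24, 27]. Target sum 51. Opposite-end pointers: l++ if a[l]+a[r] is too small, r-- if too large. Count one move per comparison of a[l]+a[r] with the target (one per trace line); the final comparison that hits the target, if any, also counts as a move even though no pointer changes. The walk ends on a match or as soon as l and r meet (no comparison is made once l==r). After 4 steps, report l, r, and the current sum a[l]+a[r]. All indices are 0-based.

l=0 r=7: -4+27=23 <51, l++
l=1 r=7: -2+27=25 <51, l++
l=2 r=7: 3+27=30 <51, l++
l=3 r=7: 7+27=34 <51, l++

l=4, r=7, sum=49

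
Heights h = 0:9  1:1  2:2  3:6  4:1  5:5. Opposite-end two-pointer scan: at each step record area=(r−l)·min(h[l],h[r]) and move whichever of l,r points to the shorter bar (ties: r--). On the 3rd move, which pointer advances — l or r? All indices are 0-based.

[0,5] min(9,5)*5=25 best=25 * → r--
[0,4] min(9,1)*4=4 best=25 → r--
[0,3] min(9,6)*3=18 best=25 → r--

r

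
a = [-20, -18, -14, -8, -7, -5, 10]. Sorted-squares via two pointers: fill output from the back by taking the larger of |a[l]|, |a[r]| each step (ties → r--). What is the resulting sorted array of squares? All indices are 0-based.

[25, 49, 64, 100, 196, 324, 400]

l=0 r=6: |-20|>|10| out[6]=400, l++
l=1 r=6: |-18|>|10| out[5]=324, l++
l=2 r=6: |-14|>|10| out[4]=196, l++
l=3 r=6: |-8|<=|10| out[3]=100, r--
l=3 r=5: |-8|>|-5| out[2]=64, l++
l=4 r=5: |-7|>|-5| out[1]=49, l++
l=5 r=5: |-5|<=|-5| out[0]=25, r--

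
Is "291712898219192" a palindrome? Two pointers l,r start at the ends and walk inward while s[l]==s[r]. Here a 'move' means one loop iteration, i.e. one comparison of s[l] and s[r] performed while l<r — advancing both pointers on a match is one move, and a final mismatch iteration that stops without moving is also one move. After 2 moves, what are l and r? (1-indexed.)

l=1 r=15: '2'=='2', l++,r--
l=2 r=14: '9'=='9', l++,r--

l=3, r=13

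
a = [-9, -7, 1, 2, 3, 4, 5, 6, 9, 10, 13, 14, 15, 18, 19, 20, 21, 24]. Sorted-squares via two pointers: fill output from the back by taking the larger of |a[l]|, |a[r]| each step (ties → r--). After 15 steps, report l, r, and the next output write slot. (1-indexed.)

[1,18] |-9|<=|24| out[18]=576 → r--
[1,17] |-9|<=|21| out[17]=441 → r--
[1,16] |-9|<=|20| out[16]=400 → r--
[1,15] |-9|<=|19| out[15]=361 → r--
[1,14] |-9|<=|18| out[14]=324 → r--
[1,13] |-9|<=|15| out[13]=225 → r--
[1,12] |-9|<=|14| out[12]=196 → r--
[1,11] |-9|<=|13| out[11]=169 → r--
[1,10] |-9|<=|10| out[10]=100 → r--
[1,9] |-9|<=|9| out[9]=81 → r--
[1,8] |-9|>|6| out[8]=81 → l++
[2,8] |-7|>|6| out[7]=49 → l++
[3,8] |1|<=|6| out[6]=36 → r--
[3,7] |1|<=|5| out[5]=25 → r--
[3,6] |1|<=|4| out[4]=16 → r--

l=3, r=5, next write slot=3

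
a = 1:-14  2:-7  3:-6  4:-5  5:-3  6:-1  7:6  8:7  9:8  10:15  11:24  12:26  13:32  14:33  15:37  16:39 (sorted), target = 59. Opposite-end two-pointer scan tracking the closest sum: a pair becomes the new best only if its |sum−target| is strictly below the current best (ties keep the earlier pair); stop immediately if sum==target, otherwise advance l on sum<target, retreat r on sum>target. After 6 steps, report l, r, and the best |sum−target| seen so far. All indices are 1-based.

l=7, r=16, best |Δ|=21

l=1 r=16: -14+39=25 d=34 *, l++
l=2 r=16: -7+39=32 d=27 *, l++
l=3 r=16: -6+39=33 d=26 *, l++
l=4 r=16: -5+39=34 d=25 *, l++
l=5 r=16: -3+39=36 d=23 *, l++
l=6 r=16: -1+39=38 d=21 *, l++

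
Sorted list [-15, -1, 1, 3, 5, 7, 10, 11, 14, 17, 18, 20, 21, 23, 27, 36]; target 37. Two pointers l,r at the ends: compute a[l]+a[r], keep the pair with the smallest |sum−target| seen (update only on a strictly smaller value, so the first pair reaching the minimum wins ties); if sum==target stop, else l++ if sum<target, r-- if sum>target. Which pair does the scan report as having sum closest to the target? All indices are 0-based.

[0,15] -15+36=21 d=16 * → l++
[1,15] -1+36=35 d=2 * → l++
[2,15] 1+36=37 d=0 * → stop

pair (1, 36) with sum 37 (|Δ|=0)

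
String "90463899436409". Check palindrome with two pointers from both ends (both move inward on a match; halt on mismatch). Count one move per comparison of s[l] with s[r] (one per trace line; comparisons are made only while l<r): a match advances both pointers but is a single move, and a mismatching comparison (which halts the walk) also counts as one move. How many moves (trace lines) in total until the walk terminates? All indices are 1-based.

[1,14] '9'=='9' → l++,r--
[2,13] '0'=='0' → l++,r--
[3,12] '4'=='4' → l++,r--
[4,11] '6'=='6' → l++,r--
[5,10] '3'=='3' → l++,r--
[6,9] '8'!='4' → stop

6 moves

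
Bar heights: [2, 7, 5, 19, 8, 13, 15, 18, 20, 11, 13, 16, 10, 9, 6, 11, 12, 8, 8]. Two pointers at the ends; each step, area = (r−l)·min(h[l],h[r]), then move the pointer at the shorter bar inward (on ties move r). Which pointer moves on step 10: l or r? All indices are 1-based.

[1,19] min(2,8)*18=36 best=36 * → l++
[2,19] min(7,8)*17=119 best=119 * → l++
[3,19] min(5,8)*16=80 best=119 → l++
[4,19] min(19,8)*15=120 best=120 * → r--
[4,18] min(19,8)*14=112 best=120 → r--
[4,17] min(19,12)*13=156 best=156 * → r--
[4,16] min(19,11)*12=132 best=156 → r--
[4,15] min(19,6)*11=66 best=156 → r--
[4,14] min(19,9)*10=90 best=156 → r--
[4,13] min(19,10)*9=90 best=156 → r--

r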